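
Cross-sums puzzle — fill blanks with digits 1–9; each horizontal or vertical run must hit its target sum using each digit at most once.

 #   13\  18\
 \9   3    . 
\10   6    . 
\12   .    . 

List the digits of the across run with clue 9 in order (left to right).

3 6

R1C2 = 9 − 3 = 6 completes the 9 across.
R2C2 = 10 − 6 = 4 completes the 10 across.
R3C1 = 13 − 9 = 4 completes the 13 down.
R3C2 = 12 − 4 = 8 completes the 12 across.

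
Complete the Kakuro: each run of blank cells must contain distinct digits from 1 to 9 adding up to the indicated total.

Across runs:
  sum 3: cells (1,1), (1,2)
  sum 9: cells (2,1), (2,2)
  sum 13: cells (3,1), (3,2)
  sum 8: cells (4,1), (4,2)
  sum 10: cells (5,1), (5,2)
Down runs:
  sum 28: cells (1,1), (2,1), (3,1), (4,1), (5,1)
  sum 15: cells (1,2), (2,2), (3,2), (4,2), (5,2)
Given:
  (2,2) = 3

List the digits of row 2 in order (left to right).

3 in 2 cells must be {1,2}; 15 in 5 cells must be {1,2,3,4,5}.
(2,1) = 9 − 3 = 6 completes the 9 across.

6 3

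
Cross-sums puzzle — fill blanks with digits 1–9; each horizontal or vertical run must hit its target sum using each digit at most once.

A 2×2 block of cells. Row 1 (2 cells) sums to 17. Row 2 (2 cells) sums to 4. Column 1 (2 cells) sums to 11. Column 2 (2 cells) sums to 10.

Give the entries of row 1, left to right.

17 in 2 cells must be {8,9}; 4 in 2 cells must be {1,3}.
The 4 across and the 11 down share only 3, so (2,1) = 3.
(2,2) = 4 − 3 = 1 completes the 4 across.
(1,1) = 11 − 3 = 8 completes the 11 down.
(1,2) = 17 − 8 = 9 completes the 17 across.

8 9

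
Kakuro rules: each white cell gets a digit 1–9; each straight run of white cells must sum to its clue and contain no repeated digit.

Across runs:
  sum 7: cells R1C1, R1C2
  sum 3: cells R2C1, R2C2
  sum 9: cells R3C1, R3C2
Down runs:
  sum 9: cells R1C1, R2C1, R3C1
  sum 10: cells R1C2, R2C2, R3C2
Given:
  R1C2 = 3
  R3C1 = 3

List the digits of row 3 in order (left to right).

3 in 2 cells must be {1,2}.
R1C1 = 7 − 3 = 4 completes the 7 across.
R2C1 = 9 − 7 = 2 completes the 9 down.
R2C2 = 3 − 2 = 1 completes the 3 across.
R3C2 = 9 − 3 = 6 completes the 9 across.

3 6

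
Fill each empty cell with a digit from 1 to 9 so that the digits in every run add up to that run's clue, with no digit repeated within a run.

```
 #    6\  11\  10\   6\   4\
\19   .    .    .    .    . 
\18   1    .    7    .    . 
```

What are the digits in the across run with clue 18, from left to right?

1 5 7 2 3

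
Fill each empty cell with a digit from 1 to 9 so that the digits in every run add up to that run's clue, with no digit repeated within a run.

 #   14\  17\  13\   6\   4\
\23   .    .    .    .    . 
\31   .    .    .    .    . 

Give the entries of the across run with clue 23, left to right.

5 9 6 2 1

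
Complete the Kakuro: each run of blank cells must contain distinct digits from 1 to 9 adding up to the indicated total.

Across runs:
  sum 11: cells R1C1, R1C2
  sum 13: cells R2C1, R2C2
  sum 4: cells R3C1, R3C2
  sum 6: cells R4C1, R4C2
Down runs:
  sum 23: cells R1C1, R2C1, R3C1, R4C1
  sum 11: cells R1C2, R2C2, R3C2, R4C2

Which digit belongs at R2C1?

8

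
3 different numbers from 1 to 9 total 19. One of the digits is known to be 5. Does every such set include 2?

No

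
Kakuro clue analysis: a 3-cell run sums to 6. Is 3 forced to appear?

Yes

The only way to make 6 from 3 distinct digits is {1,2,3}, which contains 3.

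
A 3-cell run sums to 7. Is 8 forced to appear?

No

The only way to make 7 from 3 distinct digits is {1,2,4}, which does not contain 8.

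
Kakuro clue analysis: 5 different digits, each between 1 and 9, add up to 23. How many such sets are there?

5 distinct digits from 1–9 sum between 15 and 35.

11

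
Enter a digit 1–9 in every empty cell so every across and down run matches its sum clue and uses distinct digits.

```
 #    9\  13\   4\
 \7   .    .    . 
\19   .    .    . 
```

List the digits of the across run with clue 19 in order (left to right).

7 9 3

7 in 3 cells must be {1,2,4}; 4 in 2 cells must be {1,3}.
The 7 across and the 13 down share only 4, so R1C2 = 4.
Given what's placed, R1C3 must be 1 to fit the 7 across and 4 down.
R2C2 = 13 − 4 = 9 completes the 13 down.
R2C3 = 4 − 1 = 3 completes the 4 down.
R1C1 = 7 − 5 = 2 completes the 7 across.
R2C1 = 19 − 12 = 7 completes the 19 across.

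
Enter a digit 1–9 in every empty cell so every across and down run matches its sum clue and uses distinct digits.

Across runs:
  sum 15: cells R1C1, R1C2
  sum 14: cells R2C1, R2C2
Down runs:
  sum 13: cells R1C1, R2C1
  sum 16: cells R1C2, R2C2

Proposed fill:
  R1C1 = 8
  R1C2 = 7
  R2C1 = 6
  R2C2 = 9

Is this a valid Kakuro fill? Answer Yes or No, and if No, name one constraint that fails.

No — the across run R2C1–R2C2 sums to 15, not 14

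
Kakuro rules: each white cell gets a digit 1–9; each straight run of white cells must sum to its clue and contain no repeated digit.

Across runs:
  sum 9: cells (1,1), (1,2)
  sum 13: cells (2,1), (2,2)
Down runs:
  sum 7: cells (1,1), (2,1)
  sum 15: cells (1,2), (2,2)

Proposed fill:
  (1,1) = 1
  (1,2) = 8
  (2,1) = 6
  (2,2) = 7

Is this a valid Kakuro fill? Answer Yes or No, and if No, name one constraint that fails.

Yes

Across: 1+8=9; 6+7=13. Down: 1+6=7; 8+7=15. No digit repeats within any run.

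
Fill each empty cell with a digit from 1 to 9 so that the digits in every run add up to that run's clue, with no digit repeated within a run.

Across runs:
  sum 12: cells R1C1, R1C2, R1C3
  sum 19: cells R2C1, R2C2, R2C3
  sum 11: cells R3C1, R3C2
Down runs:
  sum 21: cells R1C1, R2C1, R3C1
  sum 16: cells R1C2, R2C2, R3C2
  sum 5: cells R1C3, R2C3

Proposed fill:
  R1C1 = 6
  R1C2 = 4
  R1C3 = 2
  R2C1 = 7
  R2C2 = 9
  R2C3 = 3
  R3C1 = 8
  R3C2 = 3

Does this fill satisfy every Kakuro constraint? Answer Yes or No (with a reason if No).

Across: 6+4+2=12; 7+9+3=19; 8+3=11. Down: 6+7+8=21; 4+9+3=16; 2+3=5. No digit repeats within any run.

Yes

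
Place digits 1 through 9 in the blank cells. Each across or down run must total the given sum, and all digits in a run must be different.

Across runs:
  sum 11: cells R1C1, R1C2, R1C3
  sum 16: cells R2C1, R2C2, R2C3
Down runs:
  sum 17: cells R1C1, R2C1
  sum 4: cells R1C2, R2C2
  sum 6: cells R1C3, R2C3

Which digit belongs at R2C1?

9

17 in 2 cells must be {8,9}; 4 in 2 cells must be {1,3}.
The 11 across and the 17 down share only 8, so R1C1 = 8.
Given what's placed, R1C2 must be 1 to fit the 11 across and 4 down.
R1C3 = 11 − 9 = 2 completes the 11 across.
R2C1 = 17 − 8 = 9 completes the 17 down.
R2C2 = 4 − 1 = 3 completes the 4 down.
R2C3 = 16 − 12 = 4 completes the 16 across.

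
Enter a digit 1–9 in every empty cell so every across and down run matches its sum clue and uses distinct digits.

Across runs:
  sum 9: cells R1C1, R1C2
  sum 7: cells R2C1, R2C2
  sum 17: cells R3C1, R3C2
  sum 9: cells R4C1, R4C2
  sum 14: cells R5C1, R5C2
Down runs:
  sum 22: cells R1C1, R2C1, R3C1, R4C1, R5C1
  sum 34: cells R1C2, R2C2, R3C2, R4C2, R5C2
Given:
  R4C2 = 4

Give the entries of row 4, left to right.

5, 4

17 in 2 cells must be {8,9}; 34 in 5 cells must be {4,6,7,8,9}.
R2C2 = 6: the only remaining digit allowed by both the 7 across and the 34 down.
R4C1 = 9 − 4 = 5 completes the 9 across.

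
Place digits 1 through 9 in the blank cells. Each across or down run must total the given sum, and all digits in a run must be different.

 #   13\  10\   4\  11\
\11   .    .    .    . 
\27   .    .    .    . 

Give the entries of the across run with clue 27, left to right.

8, 7, 3, 9

11 in 4 cells must be {1,2,3,5}; 4 in 2 cells must be {1,3}.
Only 5 fits R1C1 under both its across sum 11 and down sum 13.
R2C1 = 13 − 5 = 8 completes the 13 down.
Given what's placed, R2C3 must be 3 to fit the 27 across and 4 down.
R1C3 = 4 − 3 = 1 completes the 4 down.
No cell is forced outright now. R2C2 can only be 7 or 9 (the digits allowed by both its 27 across and its 10 down). If R2C2 = 9: then R1C2 would have to be in {2,3} for the 11 across but in {1} for the 10 down — contradiction. So R2C2 = 7.
R1C2 = 10 − 7 = 3 completes the 10 down.
R1C4 = 11 − 9 = 2 completes the 11 across.
R2C4 = 27 − 18 = 9 completes the 27 across.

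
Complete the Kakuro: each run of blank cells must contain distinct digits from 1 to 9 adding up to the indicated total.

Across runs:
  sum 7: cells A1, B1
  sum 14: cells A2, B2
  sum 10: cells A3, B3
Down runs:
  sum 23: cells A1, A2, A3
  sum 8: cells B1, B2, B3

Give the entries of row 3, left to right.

23 in 3 cells must be {6,8,9}.
The 7 across and the 23 down share only 6, so A1 = 6.
B1 = 7 − 6 = 1 completes the 7 across.
Given what's placed, B2 must be 5 to fit the 14 across and 8 down.
B3 = 8 − 6 = 2 completes the 8 down.
A2 = 14 − 5 = 9 completes the 14 across.
A3 = 10 − 2 = 8 completes the 10 across.

8 2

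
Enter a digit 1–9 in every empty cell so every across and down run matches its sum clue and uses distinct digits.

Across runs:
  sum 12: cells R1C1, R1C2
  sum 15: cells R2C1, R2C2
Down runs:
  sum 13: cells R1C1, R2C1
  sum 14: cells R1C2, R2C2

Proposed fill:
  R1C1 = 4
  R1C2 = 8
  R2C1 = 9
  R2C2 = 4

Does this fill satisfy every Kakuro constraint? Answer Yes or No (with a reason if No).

No — the across run R2C1–R2C2 sums to 13, not 15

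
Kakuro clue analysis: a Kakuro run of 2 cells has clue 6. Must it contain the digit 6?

No

Counterexample: {1,5} sums to 6 without using 6.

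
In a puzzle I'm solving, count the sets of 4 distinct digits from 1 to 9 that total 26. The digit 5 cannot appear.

4 distinct digits from 1–9 sum between 10 and 30.
Dropping sets that contain 5.
Enumerating: {2,7,8,9}, {3,6,8,9}, {4,6,7,9}.

3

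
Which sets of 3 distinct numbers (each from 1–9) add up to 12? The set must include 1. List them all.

3 distinct digits from 1–9 sum between 6 and 24.
Keeping only sets containing 1.

{1,2,9}; {1,3,8}; {1,4,7}; {1,5,6}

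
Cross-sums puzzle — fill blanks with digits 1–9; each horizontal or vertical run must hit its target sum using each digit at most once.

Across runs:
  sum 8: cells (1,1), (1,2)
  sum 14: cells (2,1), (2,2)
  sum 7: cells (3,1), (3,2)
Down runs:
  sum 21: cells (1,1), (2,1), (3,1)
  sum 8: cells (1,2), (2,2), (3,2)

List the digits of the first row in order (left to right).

The 14 across and the 8 down share only 5, so (2,2) = 5.
(2,1) = 14 − 5 = 9 completes the 14 across.
Nothing is forced directly, so branch on (1,1), whose candidates are 5 or 7. If (1,1) = 5: then (1,2) would have to be in {3} for the 8 across but in {1,2} for the 8 down — contradiction. So (1,1) = 7.
(1,2) = 8 − 7 = 1 completes the 8 across.
(3,1) = 21 − 16 = 5 completes the 21 down.
(3,2) = 7 − 5 = 2 completes the 7 across.

7, 1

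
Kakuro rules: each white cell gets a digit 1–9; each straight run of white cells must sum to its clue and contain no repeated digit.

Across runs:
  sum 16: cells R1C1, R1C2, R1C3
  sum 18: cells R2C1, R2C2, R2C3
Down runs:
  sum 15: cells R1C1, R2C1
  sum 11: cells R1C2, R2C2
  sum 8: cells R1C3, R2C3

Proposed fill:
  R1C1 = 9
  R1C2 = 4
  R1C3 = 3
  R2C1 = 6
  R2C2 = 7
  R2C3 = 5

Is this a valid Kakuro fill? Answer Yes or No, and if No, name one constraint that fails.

Yes

Across: 9+4+3=16; 6+7+5=18. Down: 9+6=15; 4+7=11; 3+5=8. No digit repeats within any run.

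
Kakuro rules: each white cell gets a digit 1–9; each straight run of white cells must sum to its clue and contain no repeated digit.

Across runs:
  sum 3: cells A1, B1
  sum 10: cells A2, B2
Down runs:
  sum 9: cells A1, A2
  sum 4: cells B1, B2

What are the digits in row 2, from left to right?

3 in 2 cells must be {1,2}; 4 in 2 cells must be {1,3}.
The 3 across and the 4 down share only 1, so B1 = 1.
B2 = 4 − 1 = 3 completes the 4 down.
A1 = 3 − 1 = 2 completes the 3 across.
A2 = 10 − 3 = 7 completes the 10 across.

7 3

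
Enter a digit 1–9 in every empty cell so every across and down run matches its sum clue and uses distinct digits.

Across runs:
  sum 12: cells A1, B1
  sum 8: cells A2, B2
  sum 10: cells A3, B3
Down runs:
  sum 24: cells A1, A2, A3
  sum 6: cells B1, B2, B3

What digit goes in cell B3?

24 in 3 cells must be {7,8,9}; 6 in 3 cells must be {1,2,3}.
The 12 across and the 6 down share only 3, so B1 = 3.
The 8 across and the 24 down share only 7, so A2 = 7.
B2 = 8 − 7 = 1 completes the 8 across.
B3 = 6 − 4 = 2 completes the 6 down.
A1 = 12 − 3 = 9 completes the 12 across.
A3 = 10 − 2 = 8 completes the 10 across.

2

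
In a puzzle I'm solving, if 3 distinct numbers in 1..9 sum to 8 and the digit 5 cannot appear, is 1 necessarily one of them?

The only way to make 8 from 3 distinct digits under that restriction is {1,3,4}, which contains 1.

Yes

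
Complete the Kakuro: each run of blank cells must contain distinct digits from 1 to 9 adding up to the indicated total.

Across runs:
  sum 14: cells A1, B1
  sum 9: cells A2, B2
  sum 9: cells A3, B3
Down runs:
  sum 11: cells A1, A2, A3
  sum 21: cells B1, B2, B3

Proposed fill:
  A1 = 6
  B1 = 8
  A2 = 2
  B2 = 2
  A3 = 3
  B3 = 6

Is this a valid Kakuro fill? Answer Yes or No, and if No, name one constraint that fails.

No — the across run A2–B2 sums to 4, not 9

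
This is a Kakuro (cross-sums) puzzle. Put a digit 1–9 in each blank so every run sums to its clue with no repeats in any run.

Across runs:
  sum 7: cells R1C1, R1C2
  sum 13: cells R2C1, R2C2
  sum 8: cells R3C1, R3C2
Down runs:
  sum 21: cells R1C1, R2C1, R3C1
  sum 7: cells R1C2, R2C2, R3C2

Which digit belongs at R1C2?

2

7 in 3 cells must be {1,2,4}.
The 13 across and the 7 down share only 4, so R2C2 = 4.
R2C1 = 13 − 4 = 9 completes the 13 across.
Nothing is forced directly, so branch on R1C1, whose candidates are 4 or 5. If R1C1 = 4: then R1C2 would have to be in {3} for the 7 across but in {1,2} for the 7 down — contradiction. So R1C1 = 5.
R1C2 = 7 − 5 = 2 completes the 7 across.
R3C1 = 21 − 14 = 7 completes the 21 down.
R3C2 = 8 − 7 = 1 completes the 8 across.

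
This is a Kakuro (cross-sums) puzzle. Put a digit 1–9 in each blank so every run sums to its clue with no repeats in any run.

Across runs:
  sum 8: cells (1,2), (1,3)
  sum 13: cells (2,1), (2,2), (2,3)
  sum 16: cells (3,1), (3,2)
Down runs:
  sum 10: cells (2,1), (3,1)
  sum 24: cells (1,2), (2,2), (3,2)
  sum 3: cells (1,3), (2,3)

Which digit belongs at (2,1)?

16 in 2 cells must be {7,9}; 24 in 3 cells must be {7,8,9}; 3 in 2 cells must be {1,2}.
The 8 across and the 24 down share only 7, so (1,2) = 7.
(1,3) = 8 − 7 = 1 completes the 8 across.
(2,3) = 3 − 1 = 2 completes the 3 down.
(3,2) = 9: the only remaining digit allowed by both the 16 across and the 24 down.
(2,2) = 24 − 16 = 8 completes the 24 down.
(3,1) = 16 − 9 = 7 completes the 16 across.
(2,1) = 13 − 10 = 3 completes the 13 across.

3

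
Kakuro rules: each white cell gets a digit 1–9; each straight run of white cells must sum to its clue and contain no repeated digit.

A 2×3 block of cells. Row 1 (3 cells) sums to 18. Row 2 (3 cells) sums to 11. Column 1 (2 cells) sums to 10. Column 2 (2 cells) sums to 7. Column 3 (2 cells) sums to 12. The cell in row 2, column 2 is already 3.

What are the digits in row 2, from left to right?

(1,2) = 7 − 3 = 4 completes the 7 down.
Given what's placed, (2,3) must be 7 to fit the 11 across and 12 down.
(1,3) = 12 − 7 = 5 completes the 12 down.
(2,1) = 11 − 10 = 1 completes the 11 across.
(1,1) = 18 − 9 = 9 completes the 18 across.

1 3 7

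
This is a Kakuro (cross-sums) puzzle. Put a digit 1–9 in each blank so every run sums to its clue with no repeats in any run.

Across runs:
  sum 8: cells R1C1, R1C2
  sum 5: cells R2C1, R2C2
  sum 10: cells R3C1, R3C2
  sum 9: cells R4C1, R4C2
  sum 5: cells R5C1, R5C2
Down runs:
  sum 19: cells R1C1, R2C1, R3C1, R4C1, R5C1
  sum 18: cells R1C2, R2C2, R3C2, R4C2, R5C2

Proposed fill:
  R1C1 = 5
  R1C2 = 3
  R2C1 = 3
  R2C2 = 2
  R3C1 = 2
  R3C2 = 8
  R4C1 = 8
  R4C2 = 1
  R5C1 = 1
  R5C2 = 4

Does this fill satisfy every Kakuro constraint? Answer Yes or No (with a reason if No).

Across: 5+3=8; 3+2=5; 2+8=10; 8+1=9; 1+4=5. Down: 5+3+2+8+1=19; 3+2+8+1+4=18. No digit repeats within any run.

Yes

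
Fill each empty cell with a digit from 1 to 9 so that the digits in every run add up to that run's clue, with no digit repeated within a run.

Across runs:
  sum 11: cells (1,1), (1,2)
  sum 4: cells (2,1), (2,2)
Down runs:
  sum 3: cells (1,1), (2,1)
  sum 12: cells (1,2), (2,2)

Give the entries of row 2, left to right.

4 in 2 cells must be {1,3}; 3 in 2 cells must be {1,2}.
The 11 across and the 3 down share only 2, so (1,1) = 2.
(1,2) = 11 − 2 = 9 completes the 11 across.
(2,1) = 3 − 2 = 1 completes the 3 down.
(2,2) = 4 − 1 = 3 completes the 4 across.

1, 3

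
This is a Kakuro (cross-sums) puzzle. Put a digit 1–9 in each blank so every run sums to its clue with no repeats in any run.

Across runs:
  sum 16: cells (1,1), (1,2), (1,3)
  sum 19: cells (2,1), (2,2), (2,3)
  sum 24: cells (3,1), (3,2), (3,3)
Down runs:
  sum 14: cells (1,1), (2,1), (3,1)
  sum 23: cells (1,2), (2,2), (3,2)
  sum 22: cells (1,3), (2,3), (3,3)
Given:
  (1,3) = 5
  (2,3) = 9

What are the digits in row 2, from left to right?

4, 6, 9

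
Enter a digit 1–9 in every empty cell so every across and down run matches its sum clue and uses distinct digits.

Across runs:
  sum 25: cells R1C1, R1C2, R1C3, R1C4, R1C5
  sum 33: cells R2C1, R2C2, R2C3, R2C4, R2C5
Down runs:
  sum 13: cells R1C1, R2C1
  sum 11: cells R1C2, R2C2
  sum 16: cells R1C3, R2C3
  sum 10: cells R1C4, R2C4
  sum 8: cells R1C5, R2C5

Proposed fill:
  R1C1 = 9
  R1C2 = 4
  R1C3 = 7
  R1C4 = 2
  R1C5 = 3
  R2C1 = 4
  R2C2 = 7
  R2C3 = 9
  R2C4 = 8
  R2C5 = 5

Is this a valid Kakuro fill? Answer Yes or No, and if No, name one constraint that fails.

Across: 9+4+7+2+3=25; 4+7+9+8+5=33. Down: 9+4=13; 4+7=11; 7+9=16; 2+8=10; 3+5=8. No digit repeats within any run.

Yes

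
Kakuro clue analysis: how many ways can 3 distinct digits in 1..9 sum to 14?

8

3 distinct digits from 1–9 sum between 6 and 24.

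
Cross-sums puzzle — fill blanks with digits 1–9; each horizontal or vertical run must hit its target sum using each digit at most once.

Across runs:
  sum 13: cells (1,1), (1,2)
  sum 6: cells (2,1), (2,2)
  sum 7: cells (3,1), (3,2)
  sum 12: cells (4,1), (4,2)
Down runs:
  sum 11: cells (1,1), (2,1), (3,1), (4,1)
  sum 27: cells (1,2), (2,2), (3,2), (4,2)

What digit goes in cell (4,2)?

9

11 in 4 cells must be {1,2,3,5}.
Only 5 fits (1,1) under both its across sum 13 and down sum 11.
(1,2) = 13 − 5 = 8 completes the 13 across.
Given what's placed, (2,2) must be 4 to fit the 6 across and 27 down.
(3,2) = 6: the only remaining digit allowed by both the 7 across and the 27 down.
Given what's placed, (4,1) must be 3 to fit the 12 across and 11 down.
(4,2) = 12 − 3 = 9 completes the 12 across.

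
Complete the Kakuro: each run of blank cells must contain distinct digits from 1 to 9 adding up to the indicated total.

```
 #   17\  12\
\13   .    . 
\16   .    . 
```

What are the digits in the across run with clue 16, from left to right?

16 in 2 cells must be {7,9}; 17 in 2 cells must be {8,9}.
The 16 across and the 17 down share only 9, so R2C1 = 9.
R2C2 = 16 − 9 = 7 completes the 16 across.
R1C1 = 17 − 9 = 8 completes the 17 down.
R1C2 = 13 − 8 = 5 completes the 13 across.

9, 7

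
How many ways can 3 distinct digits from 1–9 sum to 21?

3

3 distinct digits from 1–9 sum between 6 and 24.
Enumerating: {4,8,9}, {5,7,9}, {6,7,8}.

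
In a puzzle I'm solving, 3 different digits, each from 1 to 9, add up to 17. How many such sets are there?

3 distinct digits from 1–9 sum between 6 and 24.

7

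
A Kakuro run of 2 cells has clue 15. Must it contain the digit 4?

No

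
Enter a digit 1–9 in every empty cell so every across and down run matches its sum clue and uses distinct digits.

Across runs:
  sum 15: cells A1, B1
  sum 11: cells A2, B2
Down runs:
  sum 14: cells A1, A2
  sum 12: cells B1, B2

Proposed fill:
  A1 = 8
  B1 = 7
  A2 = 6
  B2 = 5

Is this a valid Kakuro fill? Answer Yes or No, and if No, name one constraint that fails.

Yes

Across: 8+7=15; 6+5=11. Down: 8+6=14; 7+5=12. No digit repeats within any run.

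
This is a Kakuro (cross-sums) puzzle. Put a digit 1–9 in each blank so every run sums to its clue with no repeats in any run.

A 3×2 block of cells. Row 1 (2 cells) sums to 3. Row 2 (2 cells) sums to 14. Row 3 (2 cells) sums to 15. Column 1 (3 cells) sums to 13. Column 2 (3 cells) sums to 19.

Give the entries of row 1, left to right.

1 2

3 in 2 cells must be {1,2}.
The 3 across and the 19 down share only 2, so (1,2) = 2.
(1,1) = 3 − 2 = 1 completes the 3 across.
Nothing is forced directly, so branch on (2,2), whose candidates are 8 or 9. If (2,2) = 8: then (2,1) would have to be in {6} for the 14 across but in {3,4,5,7,8,9} for the 13 down — contradiction. So (2,2) = 9.
(2,1) = 14 − 9 = 5 completes the 14 across.
(3,1) = 13 − 6 = 7 completes the 13 down.
(3,2) = 15 − 7 = 8 completes the 15 across.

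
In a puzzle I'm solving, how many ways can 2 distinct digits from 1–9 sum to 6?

2 distinct digits from 1–9 sum between 3 and 17.
Enumerating: {1,5}, {2,4}.

2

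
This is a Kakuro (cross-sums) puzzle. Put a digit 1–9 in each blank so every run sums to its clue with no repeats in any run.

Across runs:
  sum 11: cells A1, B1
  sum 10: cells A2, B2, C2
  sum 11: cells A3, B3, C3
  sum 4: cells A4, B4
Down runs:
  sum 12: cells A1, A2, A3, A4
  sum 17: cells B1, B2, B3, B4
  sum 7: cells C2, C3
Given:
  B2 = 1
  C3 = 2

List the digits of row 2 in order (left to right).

4, 1, 5

4 in 2 cells must be {1,3}.
C2 = 7 − 2 = 5 completes the 7 down.
Given what's placed, B4 must be 3 to fit the 4 across and 17 down.
A2 = 10 − 6 = 4 completes the 10 across.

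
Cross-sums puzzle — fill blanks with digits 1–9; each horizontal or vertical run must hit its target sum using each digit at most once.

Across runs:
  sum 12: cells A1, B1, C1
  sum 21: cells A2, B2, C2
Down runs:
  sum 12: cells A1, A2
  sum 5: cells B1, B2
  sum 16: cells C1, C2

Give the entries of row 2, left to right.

16 in 2 cells must be {7,9}.
The 21 across and the 5 down share only 4, so B2 = 4.
Given what's placed, C2 must be 9 to fit the 21 across and 16 down.
B1 = 5 − 4 = 1 completes the 5 down.
C1 = 16 − 9 = 7 completes the 16 down.
A2 = 21 − 13 = 8 completes the 21 across.
A1 = 12 − 8 = 4 completes the 12 across.

8 4 9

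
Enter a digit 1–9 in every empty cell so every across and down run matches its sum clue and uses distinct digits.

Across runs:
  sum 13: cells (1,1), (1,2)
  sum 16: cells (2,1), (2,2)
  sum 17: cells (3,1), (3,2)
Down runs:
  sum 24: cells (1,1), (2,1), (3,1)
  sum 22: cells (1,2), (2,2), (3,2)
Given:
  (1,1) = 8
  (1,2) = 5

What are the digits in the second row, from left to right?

7 9

16 in 2 cells must be {7,9}; 17 in 2 cells must be {8,9}; 24 in 3 cells must be {7,8,9}.
(2,2) = 9: the only remaining digit allowed by both the 16 across and the 22 down.
Given what's placed, (3,1) must be 9 to fit the 17 across and 24 down.
(3,2) = 17 − 9 = 8 completes the 17 across.
(2,1) = 16 − 9 = 7 completes the 16 across.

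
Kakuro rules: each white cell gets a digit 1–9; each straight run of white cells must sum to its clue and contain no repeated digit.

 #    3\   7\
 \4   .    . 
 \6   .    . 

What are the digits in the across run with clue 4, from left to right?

4 in 2 cells must be {1,3}; 3 in 2 cells must be {1,2}.
The 4 across and the 3 down share only 1, so R1C1 = 1.
R1C2 = 4 − 1 = 3 completes the 4 across.
R2C1 = 3 − 1 = 2 completes the 3 down.
R2C2 = 6 − 2 = 4 completes the 6 across.

1 3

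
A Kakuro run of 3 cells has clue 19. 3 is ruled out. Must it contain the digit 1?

No

Counterexample: {2,8,9} sums to 19 under that restriction without using 1.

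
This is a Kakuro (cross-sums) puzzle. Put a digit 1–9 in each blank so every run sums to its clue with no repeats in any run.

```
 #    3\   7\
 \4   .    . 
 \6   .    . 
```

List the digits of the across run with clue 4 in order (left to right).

1 3

4 in 2 cells must be {1,3}; 3 in 2 cells must be {1,2}.
The 4 across and the 3 down share only 1, so R1C1 = 1.
R1C2 = 4 − 1 = 3 completes the 4 across.
R2C1 = 3 − 1 = 2 completes the 3 down.
R2C2 = 6 − 2 = 4 completes the 6 across.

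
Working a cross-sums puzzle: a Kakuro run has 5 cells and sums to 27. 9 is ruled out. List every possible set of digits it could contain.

{1,5,6,7,8}; {2,4,6,7,8}; {3,4,5,7,8}

5 distinct digits from 1–9 sum between 15 and 35.
Dropping sets that contain 9.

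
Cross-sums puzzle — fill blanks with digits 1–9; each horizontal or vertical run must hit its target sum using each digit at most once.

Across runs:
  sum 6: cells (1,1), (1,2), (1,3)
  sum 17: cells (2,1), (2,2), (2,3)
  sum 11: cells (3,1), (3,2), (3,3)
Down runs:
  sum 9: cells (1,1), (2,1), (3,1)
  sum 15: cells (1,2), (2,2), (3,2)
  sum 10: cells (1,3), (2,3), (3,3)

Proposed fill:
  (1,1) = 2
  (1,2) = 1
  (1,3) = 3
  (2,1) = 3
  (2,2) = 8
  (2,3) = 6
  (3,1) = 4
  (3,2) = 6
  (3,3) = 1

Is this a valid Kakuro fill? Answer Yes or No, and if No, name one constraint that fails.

Yes

Across: 2+1+3=6; 3+8+6=17; 4+6+1=11. Down: 2+3+4=9; 1+8+6=15; 3+6+1=10. No digit repeats within any run.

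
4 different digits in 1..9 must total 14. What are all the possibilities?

{1,2,3,8}; {1,2,4,7}; {1,2,5,6}; {1,3,4,6}; {2,3,4,5}

4 distinct digits from 1–9 sum between 10 and 30.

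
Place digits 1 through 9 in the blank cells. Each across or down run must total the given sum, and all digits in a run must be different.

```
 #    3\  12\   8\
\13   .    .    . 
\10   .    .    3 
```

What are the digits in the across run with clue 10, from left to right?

3 in 2 cells must be {1,2}.
R1C3 = 8 − 3 = 5 completes the 8 down.
R2C2 = 5: the only remaining digit allowed by both the 10 across and the 12 down.
R1C2 = 12 − 5 = 7 completes the 12 down.
R2C1 = 10 − 8 = 2 completes the 10 across.
R1C1 = 13 − 12 = 1 completes the 13 across.

2, 5, 3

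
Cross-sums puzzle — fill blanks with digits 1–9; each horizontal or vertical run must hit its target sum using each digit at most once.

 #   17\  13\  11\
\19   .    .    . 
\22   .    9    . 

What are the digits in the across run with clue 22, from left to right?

17 in 2 cells must be {8,9}.
R1C2 = 13 − 9 = 4 completes the 13 down.
R2C1 = 8: the only remaining digit allowed by both the 22 across and the 17 down.
R2C3 = 22 − 17 = 5 completes the 22 across.
R1C1 = 17 − 8 = 9 completes the 17 down.
R1C3 = 19 − 13 = 6 completes the 19 across.

8, 9, 5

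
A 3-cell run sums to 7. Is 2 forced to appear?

The only way to make 7 from 3 distinct digits is {1,2,4}, which contains 2.

Yes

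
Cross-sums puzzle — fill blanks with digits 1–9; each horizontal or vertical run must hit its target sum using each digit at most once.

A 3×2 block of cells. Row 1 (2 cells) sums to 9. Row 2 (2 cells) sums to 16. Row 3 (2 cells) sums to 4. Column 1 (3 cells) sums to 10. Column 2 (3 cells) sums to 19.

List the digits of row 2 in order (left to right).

7, 9

16 in 2 cells must be {7,9}; 4 in 2 cells must be {1,3}.
The 16 across and the 10 down share only 7, so (2,1) = 7.
(2,2) = 16 − 7 = 9 completes the 16 across.
Given what's placed, (3,1) must be 1 to fit the 4 across and 10 down.
(3,2) = 4 − 1 = 3 completes the 4 across.
(1,1) = 10 − 8 = 2 completes the 10 down.
(1,2) = 9 − 2 = 7 completes the 9 across.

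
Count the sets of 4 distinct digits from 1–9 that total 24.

8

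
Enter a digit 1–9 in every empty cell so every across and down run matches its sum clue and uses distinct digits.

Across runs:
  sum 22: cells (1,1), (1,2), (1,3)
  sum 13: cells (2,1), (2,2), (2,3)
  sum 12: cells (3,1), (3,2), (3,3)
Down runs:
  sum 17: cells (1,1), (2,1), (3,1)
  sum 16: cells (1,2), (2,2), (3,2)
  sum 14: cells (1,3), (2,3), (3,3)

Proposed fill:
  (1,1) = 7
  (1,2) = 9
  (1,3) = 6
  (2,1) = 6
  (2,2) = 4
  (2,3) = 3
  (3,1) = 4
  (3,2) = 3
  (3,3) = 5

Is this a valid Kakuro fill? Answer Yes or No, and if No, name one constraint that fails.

Yes

Across: 7+9+6=22; 6+4+3=13; 4+3+5=12. Down: 7+6+4=17; 9+4+3=16; 6+3+5=14. No digit repeats within any run.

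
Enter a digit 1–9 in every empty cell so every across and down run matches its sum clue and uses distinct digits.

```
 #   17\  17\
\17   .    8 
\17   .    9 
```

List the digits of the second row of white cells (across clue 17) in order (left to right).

17 in 2 cells must be {8,9}.
R1C1 = 17 − 8 = 9 completes the 17 across.
R2C1 = 17 − 9 = 8 completes the 17 across.

8, 9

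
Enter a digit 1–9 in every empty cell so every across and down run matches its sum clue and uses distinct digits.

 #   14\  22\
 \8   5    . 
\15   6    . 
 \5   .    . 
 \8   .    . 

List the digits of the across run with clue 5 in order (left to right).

R1C2 = 8 − 5 = 3 completes the 8 across.
R2C2 = 15 − 6 = 9 completes the 15 across.
Nothing is forced directly, so branch on R3C1, whose candidates are 1 or 2. If R3C1 = 2: then R3C2 would have to be in {3} for the 5 across but in {2,4,6,8} for the 22 down — contradiction. So R3C1 = 1.
R3C2 = 5 − 1 = 4 completes the 5 across.
R4C1 = 14 − 12 = 2 completes the 14 down.
R4C2 = 8 − 2 = 6 completes the 8 across.

1, 4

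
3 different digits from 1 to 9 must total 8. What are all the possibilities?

3 distinct digits from 1–9 sum between 6 and 24.

{1,2,5}; {1,3,4}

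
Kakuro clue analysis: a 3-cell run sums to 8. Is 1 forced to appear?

Every partition of 8 into 3 distinct digits includes 1: {1,2,5}, {1,3,4}.

Yes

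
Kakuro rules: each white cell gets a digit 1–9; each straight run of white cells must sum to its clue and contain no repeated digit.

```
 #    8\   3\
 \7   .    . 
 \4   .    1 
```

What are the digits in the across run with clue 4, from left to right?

3 1

4 in 2 cells must be {1,3}; 3 in 2 cells must be {1,2}.
R1C2 = 3 − 1 = 2 completes the 3 down.
R2C1 = 4 − 1 = 3 completes the 4 across.
R1C1 = 7 − 2 = 5 completes the 7 across.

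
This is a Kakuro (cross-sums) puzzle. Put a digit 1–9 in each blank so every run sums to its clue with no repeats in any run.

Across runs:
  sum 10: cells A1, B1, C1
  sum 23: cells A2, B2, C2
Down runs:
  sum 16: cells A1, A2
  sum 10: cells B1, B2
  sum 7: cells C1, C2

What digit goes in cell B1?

2

23 in 3 cells must be {6,8,9}; 16 in 2 cells must be {7,9}.
The 10 across and the 16 down share only 7, so A1 = 7.
A2 = 16 − 7 = 9 completes the 16 down.
Given what's placed, C2 must be 6 to fit the 23 across and 7 down.
C1 = 7 − 6 = 1 completes the 7 down.
B2 = 23 − 15 = 8 completes the 23 across.
B1 = 10 − 8 = 2 completes the 10 across.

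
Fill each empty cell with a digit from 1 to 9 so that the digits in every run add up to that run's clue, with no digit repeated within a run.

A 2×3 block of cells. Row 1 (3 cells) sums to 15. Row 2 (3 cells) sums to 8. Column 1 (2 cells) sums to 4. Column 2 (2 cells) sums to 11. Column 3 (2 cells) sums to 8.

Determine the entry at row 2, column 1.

1

4 in 2 cells must be {1,3}.
Nothing is forced directly, so branch on (1,1), whose candidates are 1 or 3. If (1,1) = 1: that forces (2,1) = 3, (2,2) = 4, (2,3) = 1, after which (1,2) would have to be in {5,6,8,9} for the 15 across but in {7} for the 11 down — contradiction. So (1,1) = 3.
(2,1) = 4 − 3 = 1 completes the 4 down.
Nothing is forced directly, so branch on (1,3), whose candidates are 5 or 7. If (1,3) = 7: that forces (1,2) = 5, after which (2,2) would have to be in {2,3,4,5} for the 8 across but in {6} for the 11 down — contradiction. So (1,3) = 5.
(1,2) = 15 − 8 = 7 completes the 15 across.
(2,2) = 11 − 7 = 4 completes the 11 down.
(2,3) = 8 − 5 = 3 completes the 8 across.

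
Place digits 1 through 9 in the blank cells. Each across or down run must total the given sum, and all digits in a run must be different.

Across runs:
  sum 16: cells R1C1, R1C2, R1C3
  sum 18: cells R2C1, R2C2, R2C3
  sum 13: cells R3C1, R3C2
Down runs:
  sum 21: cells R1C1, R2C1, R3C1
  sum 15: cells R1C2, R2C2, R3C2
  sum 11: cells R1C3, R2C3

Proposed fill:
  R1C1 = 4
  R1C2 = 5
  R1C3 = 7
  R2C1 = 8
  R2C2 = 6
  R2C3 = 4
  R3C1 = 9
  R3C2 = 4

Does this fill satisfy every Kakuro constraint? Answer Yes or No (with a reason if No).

Across: 4+5+7=16; 8+6+4=18; 9+4=13. Down: 4+8+9=21; 5+6+4=15; 7+4=11. No digit repeats within any run.

Yes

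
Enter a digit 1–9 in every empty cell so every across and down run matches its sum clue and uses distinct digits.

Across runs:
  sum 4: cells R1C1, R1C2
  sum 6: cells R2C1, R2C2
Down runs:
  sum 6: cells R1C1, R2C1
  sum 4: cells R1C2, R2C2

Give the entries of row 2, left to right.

5, 1

4 in 2 cells must be {1,3}.
The 4 across and the 6 down share only 1, so R1C1 = 1.
R1C2 = 4 − 1 = 3 completes the 4 across.
R2C1 = 6 − 1 = 5 completes the 6 down.
R2C2 = 6 − 5 = 1 completes the 6 across.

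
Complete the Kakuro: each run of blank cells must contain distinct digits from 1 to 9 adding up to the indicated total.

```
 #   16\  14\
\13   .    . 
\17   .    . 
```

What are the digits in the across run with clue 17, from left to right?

9 8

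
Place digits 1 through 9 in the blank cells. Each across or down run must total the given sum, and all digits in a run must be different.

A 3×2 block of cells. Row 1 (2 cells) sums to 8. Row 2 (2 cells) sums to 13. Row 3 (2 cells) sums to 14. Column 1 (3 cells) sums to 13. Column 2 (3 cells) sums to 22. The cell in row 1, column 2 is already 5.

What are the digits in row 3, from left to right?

6 8

(1,1) = 8 − 5 = 3 completes the 8 across.
Nothing is forced directly, so branch on (2,2), whose candidates are 8 or 9. If (2,2) = 8: then (2,1) would have to be in {5} for the 13 across but in {1,2,4,6,8,9} for the 13 down — contradiction. So (2,2) = 9.
(2,1) = 13 − 9 = 4 completes the 13 across.
(3,1) = 13 − 7 = 6 completes the 13 down.
(3,2) = 14 − 6 = 8 completes the 14 across.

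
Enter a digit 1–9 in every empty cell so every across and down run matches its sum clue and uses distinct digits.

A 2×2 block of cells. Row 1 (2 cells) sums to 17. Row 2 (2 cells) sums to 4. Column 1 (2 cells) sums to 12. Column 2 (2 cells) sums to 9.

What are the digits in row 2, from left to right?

17 in 2 cells must be {8,9}; 4 in 2 cells must be {1,3}.
The 17 across and the 9 down share only 8, so (1,2) = 8.
The 4 across and the 12 down share only 3, so (2,1) = 3.
(2,2) = 4 − 3 = 1 completes the 4 across.
(1,1) = 17 − 8 = 9 completes the 17 across.

3 1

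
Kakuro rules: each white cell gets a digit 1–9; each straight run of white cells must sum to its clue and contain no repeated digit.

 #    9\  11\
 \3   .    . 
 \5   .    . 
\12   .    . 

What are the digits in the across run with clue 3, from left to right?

2 1

3 in 2 cells must be {1,2}.
Nothing is forced directly, so branch on R3C1, whose candidates are 3 or 4 or 5. If R3C1 = 3: then R3C2 would have to be in {9} for the 12 across but in {1,2,3,4,5,6,7,8} for the 11 down — contradiction. If R3C1 = 5: that forces R1C1 = 1, R1C2 = 2, R2C1 = 3, after which R2C2 would have to be in {2} for the 5 across but in {1,3,4,5,6,8} for the 11 down — contradiction. So R3C1 = 4.
Given what's placed, R1C1 must be 2 to fit the 3 across and 9 down.
R1C2 = 3 − 2 = 1 completes the 3 across.
R2C1 = 9 − 6 = 3 completes the 9 down.
R2C2 = 5 − 3 = 2 completes the 5 across.
R3C2 = 12 − 4 = 8 completes the 12 across.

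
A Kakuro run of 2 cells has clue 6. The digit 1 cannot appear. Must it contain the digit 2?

The only way to make 6 from 2 distinct digits under that restriction is {2,4}, which contains 2.

Yes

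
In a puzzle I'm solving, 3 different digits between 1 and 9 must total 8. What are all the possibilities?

{1,2,5}; {1,3,4}

3 distinct digits from 1–9 sum between 6 and 24.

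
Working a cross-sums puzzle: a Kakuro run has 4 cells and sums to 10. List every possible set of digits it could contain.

4 distinct digits from 1–9 sum between 10 and 30.
Only one set works: {1,2,3,4}.

{1,2,3,4}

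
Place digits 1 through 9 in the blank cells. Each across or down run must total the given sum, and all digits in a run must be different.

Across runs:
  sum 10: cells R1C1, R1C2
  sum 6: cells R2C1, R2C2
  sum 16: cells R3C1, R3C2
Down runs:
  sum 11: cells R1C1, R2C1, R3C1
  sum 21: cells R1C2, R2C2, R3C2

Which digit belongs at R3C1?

16 in 2 cells must be {7,9}.
The 16 across and the 11 down share only 7, so R3C1 = 7.
R3C2 = 16 − 7 = 9 completes the 16 across.
Given what's placed, R2C1 must be 1 to fit the 6 across and 11 down.
R2C2 = 6 − 1 = 5 completes the 6 across.
R1C1 = 11 − 8 = 3 completes the 11 down.
R1C2 = 10 − 3 = 7 completes the 10 across.

7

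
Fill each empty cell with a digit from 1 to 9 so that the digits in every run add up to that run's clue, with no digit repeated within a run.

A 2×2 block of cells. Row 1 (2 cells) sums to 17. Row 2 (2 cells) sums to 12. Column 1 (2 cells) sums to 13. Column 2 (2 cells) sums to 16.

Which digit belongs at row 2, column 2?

7

17 in 2 cells must be {8,9}; 16 in 2 cells must be {7,9}.
The 17 across and the 16 down share only 9, so (1,2) = 9.
(2,2) = 16 − 9 = 7 completes the 16 down.
(1,1) = 17 − 9 = 8 completes the 17 across.
(2,1) = 12 − 7 = 5 completes the 12 across.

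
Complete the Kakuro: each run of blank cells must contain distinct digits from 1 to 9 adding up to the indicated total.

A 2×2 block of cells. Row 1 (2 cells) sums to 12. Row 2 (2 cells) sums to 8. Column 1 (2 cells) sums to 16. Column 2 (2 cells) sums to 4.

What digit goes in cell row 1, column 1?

9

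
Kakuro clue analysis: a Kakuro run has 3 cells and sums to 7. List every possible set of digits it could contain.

{1,2,4}

3 distinct digits from 1–9 sum between 6 and 24.
Only one set works: {1,2,4}.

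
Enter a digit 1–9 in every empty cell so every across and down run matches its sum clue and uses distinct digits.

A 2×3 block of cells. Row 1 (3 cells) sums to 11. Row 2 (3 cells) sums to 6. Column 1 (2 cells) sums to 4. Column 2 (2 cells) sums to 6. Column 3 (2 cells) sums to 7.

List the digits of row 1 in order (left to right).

1, 4, 6

6 in 3 cells must be {1,2,3}; 4 in 2 cells must be {1,3}.
Nothing is forced directly, so branch on (1,1), whose candidates are 1 or 3. If (1,1) = 3: that forces (2,1) = 1, (2,2) = 2, (2,3) = 3, after which (1,2) would have to be in {1,2,6,7} for the 11 across but in {4} for the 6 down — contradiction. So (1,1) = 1.
(2,1) = 4 − 1 = 3 completes the 4 down.
Nothing is forced directly, so branch on (1,2), whose candidates are 2 or 4. If (1,2) = 2: then (1,3) would have to be in {8} for the 11 across but in {1,2,3,4,5,6} for the 7 down — contradiction. So (1,2) = 4.
(1,3) = 11 − 5 = 6 completes the 11 across.
(2,2) = 6 − 4 = 2 completes the 6 down.
(2,3) = 6 − 5 = 1 completes the 6 across.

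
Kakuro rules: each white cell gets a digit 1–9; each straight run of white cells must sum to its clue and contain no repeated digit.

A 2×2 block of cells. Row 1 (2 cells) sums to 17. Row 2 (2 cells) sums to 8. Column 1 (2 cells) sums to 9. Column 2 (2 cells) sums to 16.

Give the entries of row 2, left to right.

1 7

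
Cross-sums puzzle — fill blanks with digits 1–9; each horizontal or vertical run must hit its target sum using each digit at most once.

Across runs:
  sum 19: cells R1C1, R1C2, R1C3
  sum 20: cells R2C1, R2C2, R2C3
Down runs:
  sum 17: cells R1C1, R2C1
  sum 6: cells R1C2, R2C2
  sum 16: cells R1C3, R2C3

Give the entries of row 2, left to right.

9 4 7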